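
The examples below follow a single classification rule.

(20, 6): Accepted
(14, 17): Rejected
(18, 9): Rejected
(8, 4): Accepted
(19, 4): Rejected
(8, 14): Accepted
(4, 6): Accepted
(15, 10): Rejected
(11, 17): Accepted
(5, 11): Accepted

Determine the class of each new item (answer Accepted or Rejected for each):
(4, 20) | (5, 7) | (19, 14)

Accepted, Accepted, Rejected

The classifier is using: sum is even.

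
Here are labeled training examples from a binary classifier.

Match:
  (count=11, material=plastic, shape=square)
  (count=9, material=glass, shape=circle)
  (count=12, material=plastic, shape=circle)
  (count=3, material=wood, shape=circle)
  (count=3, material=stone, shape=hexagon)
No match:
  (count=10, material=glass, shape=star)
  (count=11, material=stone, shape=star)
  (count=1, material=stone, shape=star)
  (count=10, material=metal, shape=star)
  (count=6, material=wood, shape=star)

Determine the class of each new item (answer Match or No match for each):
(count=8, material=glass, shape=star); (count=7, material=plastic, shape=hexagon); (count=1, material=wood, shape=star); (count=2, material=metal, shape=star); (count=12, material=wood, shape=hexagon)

No match, Match, No match, No match, Match

'Match' ⟺ shape is not star.
(count=8, material=glass, shape=star) — shape is star, hence No match.
(count=7, material=plastic, shape=hexagon) — shape is hexagon, hence Match.
(count=1, material=wood, shape=star) — shape is star, hence No match.
(count=2, material=metal, shape=star) — shape is star, hence No match.
(count=12, material=wood, shape=hexagon) — shape is hexagon, hence Match.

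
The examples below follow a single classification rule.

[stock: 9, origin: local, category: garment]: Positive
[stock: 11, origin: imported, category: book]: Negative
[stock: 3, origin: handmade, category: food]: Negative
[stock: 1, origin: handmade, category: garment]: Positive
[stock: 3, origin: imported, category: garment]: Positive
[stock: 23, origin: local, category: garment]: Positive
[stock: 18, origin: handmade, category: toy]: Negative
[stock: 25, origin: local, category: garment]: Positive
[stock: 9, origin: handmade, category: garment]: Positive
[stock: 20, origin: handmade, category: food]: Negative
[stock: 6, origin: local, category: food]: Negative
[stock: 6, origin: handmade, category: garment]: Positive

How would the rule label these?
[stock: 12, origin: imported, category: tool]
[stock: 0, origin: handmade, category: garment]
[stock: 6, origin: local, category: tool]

Negative, Positive, Negative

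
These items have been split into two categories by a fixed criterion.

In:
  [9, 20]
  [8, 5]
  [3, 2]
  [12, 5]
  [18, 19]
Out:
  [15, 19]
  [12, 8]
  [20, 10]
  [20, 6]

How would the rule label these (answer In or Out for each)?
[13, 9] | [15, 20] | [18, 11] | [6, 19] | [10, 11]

All 'In' examples share one property — sum is odd — and every 'Out' example lacks it.
[13, 9] → 13+9 = 22 → Out.
[15, 20] → 15+20 = 35 → In.
[18, 11] → 18+11 = 29 → In.
[6, 19] → 6+19 = 25 → In.
[10, 11] → 10+11 = 21 → In.

Out, In, In, In, In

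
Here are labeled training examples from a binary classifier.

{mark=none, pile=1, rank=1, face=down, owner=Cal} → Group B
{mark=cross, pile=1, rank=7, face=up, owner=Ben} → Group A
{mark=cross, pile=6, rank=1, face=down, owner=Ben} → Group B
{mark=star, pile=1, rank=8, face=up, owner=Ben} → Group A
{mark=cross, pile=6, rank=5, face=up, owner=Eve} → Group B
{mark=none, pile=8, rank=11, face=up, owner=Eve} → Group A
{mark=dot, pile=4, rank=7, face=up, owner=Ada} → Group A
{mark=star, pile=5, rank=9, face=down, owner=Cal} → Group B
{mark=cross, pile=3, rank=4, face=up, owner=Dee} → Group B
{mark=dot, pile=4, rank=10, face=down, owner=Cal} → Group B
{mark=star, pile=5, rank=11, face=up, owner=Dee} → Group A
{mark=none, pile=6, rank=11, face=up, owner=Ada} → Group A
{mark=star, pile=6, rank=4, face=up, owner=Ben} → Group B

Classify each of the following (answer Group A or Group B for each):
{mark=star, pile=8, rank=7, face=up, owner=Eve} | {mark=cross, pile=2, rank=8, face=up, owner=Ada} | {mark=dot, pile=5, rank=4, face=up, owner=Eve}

Group A, Group A, Group B

Rule: face is up AND rank ≥ 7. This holds for each 'Group A' example and fails for each 'Group B' one.
{mark=star, pile=8, rank=7, face=up, owner=Eve} — face is up, rank = 7, hence Group A. {mark=cross, pile=2, rank=8, face=up, owner=Ada} — face is up, rank = 8, hence Group A. {mark=dot, pile=5, rank=4, face=up, owner=Eve} — face is up, rank = 4, hence Group B.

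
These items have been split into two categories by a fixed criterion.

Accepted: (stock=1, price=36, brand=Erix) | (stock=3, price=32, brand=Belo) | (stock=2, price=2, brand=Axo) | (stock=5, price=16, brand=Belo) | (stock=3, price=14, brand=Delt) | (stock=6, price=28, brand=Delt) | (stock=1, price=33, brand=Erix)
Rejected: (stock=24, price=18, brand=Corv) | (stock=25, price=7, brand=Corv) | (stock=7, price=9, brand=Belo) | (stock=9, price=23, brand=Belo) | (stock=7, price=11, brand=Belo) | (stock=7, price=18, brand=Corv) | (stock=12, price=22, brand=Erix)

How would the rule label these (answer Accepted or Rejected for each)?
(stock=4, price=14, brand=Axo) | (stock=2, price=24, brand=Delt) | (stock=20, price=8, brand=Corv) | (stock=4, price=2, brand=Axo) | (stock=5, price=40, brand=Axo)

One predicate separates the groups cleanly: stock ≤ 6.
(stock=4, price=14, brand=Axo) → stock = 4 → Accepted.
(stock=2, price=24, brand=Delt) → stock = 2 → Accepted.
(stock=20, price=8, brand=Corv) → stock = 20 → Rejected.
(stock=4, price=2, brand=Axo) → stock = 4 → Accepted.
(stock=5, price=40, brand=Axo) → stock = 5 → Accepted.

Accepted, Accepted, Rejected, Accepted, Accepted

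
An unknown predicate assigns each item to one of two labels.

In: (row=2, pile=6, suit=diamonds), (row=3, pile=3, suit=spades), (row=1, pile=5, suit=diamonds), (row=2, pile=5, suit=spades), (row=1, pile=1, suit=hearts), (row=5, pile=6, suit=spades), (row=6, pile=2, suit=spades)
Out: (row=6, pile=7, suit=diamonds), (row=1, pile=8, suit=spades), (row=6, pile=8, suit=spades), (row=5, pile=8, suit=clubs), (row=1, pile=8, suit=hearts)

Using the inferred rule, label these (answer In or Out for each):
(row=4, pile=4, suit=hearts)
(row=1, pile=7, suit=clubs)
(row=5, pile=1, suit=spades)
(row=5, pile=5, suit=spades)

The distinguishing property — pile ≤ 6 — holds for all the 'In' cases and none of the 'Out' cases.
(row=4, pile=4, suit=hearts): pile = 4, matches → In. (row=1, pile=7, suit=clubs): pile = 7, doesn't qualify → Out. (row=5, pile=1, suit=spades): pile = 1, matches → In. (row=5, pile=5, suit=spades): pile = 5, matches → In.

In, Out, In, In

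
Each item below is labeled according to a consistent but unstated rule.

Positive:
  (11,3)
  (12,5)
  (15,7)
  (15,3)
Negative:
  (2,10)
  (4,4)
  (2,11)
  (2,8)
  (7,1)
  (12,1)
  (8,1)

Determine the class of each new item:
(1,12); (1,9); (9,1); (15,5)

The rule appears to be: sum ≥ 14.
(1,12) → 1+12 = 13 → Negative.
(1,9) → 1+9 = 10 → Negative.
(9,1) → 9+1 = 10 → Negative.
(15,5) → 15+5 = 20 → Positive.

Negative, Negative, Negative, Positive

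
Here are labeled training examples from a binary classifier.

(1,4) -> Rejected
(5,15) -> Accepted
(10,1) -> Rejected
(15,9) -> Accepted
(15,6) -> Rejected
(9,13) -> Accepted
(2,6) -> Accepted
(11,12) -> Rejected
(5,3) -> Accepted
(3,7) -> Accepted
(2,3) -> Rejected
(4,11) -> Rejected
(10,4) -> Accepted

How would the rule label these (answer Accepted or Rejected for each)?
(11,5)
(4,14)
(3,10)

The distinguishing property — sum is even — holds for all the 'Accepted' cases and none of the 'Rejected' cases.
(11,5): Accepted (11+5 = 16).
(4,14): Accepted (4+14 = 18).
(3,10): Rejected (3+10 = 13).

Accepted, Accepted, Rejected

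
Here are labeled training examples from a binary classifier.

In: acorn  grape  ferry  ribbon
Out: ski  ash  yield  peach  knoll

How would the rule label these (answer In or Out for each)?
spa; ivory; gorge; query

Out, In, In, In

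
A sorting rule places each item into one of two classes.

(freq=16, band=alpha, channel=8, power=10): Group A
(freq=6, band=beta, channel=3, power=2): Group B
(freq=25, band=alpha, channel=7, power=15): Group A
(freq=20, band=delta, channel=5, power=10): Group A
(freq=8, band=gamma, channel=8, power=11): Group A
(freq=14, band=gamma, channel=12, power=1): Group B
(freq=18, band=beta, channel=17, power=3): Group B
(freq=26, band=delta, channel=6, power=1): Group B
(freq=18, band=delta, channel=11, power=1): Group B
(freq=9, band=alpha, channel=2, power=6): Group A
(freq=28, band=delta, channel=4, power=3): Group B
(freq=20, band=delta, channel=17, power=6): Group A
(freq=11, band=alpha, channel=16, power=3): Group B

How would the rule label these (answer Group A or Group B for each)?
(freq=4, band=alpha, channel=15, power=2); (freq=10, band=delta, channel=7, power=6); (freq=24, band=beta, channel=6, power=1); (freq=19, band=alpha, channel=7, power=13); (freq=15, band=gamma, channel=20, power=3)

The common property of the 'Group A' items is: power ≥ 6. No 'Group B' item has it.
(freq=4, band=alpha, channel=15, power=2): Group B (power = 2). (freq=10, band=delta, channel=7, power=6): Group A (power = 6). (freq=24, band=beta, channel=6, power=1): Group B (power = 1). (freq=19, band=alpha, channel=7, power=13): Group A (power = 13). (freq=15, band=gamma, channel=20, power=3): Group B (power = 3).

Group B, Group A, Group B, Group A, Group B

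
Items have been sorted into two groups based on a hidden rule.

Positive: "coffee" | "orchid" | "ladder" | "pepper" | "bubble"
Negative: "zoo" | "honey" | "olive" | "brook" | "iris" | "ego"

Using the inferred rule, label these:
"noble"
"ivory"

Rule: length 6. This holds for each 'Positive' example and fails for each 'Negative' one.

Negative, Negative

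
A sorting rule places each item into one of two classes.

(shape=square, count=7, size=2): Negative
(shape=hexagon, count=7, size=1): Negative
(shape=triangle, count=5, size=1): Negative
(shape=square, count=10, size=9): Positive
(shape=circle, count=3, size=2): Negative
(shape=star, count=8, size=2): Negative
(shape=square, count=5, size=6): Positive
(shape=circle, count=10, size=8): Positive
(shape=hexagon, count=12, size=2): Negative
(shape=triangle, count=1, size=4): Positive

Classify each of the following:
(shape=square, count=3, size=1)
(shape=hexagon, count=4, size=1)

Negative, Negative

Every 'Positive' example satisfies: size ≥ 4. None of the 'Negative' examples do.
(shape=square, count=3, size=1) → size = 1 → Negative. (shape=hexagon, count=4, size=1) → size = 1 → Negative.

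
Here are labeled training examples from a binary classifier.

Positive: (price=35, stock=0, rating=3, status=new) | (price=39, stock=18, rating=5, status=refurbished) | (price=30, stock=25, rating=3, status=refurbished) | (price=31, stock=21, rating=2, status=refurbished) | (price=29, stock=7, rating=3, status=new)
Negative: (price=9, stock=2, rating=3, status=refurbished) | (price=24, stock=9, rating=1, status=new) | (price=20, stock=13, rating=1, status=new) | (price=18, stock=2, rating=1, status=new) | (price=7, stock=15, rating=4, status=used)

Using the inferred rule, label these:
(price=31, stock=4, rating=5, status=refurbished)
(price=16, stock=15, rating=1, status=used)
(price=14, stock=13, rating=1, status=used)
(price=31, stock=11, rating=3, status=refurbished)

Positive, Negative, Negative, Positive

The rule appears to be: price ≥ 29.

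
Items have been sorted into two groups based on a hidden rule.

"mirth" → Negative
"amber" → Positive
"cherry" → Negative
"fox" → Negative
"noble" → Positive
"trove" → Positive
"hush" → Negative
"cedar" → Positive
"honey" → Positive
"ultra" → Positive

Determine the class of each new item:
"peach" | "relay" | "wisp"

Positive, Positive, Negative

The common property of the 'Positive' items is: has ≥ 2 vowels. No 'Negative' item has it.
"peach": 2 vowels, passes → Positive. "relay": 2 vowels, passes → Positive. "wisp": 1 vowel, doesn't match → Negative.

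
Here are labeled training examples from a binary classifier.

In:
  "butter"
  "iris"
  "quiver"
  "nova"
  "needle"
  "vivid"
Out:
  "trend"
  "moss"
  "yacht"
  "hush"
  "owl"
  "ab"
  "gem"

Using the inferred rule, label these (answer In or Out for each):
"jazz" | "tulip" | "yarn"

Out, In, Out

The classifier is using: has ≥ 2 vowels.
"jazz": 1 vowel, does not pass → Out. "tulip": 2 vowels, meets the rule → In. "yarn": 1 vowel, does not pass → Out.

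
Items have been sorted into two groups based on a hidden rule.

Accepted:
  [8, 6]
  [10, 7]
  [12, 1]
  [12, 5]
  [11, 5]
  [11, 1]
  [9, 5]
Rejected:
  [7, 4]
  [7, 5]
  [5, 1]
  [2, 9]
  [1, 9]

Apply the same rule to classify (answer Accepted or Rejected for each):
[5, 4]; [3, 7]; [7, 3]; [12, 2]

Rejected, Rejected, Rejected, Accepted

The simplest hypothesis consistent with all the labels is: first ≥ 8.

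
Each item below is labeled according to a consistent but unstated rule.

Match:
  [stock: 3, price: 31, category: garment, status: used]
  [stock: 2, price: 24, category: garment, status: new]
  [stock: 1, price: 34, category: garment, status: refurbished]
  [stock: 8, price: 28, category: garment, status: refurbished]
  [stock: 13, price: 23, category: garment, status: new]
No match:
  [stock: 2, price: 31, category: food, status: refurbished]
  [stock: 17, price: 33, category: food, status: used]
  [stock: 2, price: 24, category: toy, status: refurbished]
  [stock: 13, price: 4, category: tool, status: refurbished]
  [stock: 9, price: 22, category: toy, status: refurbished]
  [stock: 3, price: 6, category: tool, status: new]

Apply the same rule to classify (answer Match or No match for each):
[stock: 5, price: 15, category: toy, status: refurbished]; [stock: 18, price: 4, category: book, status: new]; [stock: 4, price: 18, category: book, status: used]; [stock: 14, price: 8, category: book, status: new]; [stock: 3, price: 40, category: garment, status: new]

No match, No match, No match, No match, Match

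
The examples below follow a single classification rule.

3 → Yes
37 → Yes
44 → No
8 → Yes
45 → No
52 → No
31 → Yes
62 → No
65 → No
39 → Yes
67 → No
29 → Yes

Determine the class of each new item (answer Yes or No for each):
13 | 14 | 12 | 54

Yes, Yes, Yes, No

The distinguishing property — at most 39 — holds for all the 'Yes' cases and none of the 'No' cases.
Yes: 13, since 13 ≤ 39. Yes: 14, since 14 ≤ 39. Yes: 12, since 12 ≤ 39. No: 54, since 54 > 39.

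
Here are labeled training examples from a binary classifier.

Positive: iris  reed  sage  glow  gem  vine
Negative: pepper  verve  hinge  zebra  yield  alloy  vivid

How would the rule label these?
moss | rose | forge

Positive, Positive, Negative

One predicate separates the groups cleanly: length ≤ 4.
moss — length 4, hence Positive.
rose — length 4, hence Positive.
forge — length 5, hence Negative.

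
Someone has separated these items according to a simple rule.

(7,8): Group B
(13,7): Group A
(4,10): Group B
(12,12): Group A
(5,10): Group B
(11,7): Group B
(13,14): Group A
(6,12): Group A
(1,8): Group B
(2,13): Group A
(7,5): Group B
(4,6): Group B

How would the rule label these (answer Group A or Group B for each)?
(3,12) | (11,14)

Group A, Group A

The pattern is that an item is 'Group A' exactly when: max ≥ 12.
(3,12) — max 12, hence Group A. (11,14) — max 14, hence Group A.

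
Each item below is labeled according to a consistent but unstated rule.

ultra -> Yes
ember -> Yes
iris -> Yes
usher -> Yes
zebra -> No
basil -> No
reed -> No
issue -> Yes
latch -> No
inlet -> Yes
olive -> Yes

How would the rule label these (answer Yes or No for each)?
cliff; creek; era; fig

No, No, Yes, No

Looking at the examples, the only property every 'Yes' case has and every 'No' case lacks is: starts with a vowel.
cliff: starts with 'c' — does not fit, so No.
creek: starts with 'c' — does not fit, so No.
era: starts with 'e' — satisfies this, so Yes.
fig: starts with 'f' — does not fit, so No.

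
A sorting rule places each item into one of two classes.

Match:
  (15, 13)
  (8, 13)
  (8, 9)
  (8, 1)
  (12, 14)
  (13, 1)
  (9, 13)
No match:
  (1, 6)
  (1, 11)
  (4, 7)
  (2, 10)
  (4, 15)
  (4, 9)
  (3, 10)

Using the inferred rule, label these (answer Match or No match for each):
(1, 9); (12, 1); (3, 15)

No match, Match, No match

The classifier is using: first ≥ 6.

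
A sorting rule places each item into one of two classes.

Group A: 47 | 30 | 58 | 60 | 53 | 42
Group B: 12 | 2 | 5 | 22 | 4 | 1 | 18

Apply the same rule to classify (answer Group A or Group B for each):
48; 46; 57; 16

Rule: at least 30. This holds for each 'Group A' example and fails for each 'Group B' one.

Group A, Group A, Group A, Group B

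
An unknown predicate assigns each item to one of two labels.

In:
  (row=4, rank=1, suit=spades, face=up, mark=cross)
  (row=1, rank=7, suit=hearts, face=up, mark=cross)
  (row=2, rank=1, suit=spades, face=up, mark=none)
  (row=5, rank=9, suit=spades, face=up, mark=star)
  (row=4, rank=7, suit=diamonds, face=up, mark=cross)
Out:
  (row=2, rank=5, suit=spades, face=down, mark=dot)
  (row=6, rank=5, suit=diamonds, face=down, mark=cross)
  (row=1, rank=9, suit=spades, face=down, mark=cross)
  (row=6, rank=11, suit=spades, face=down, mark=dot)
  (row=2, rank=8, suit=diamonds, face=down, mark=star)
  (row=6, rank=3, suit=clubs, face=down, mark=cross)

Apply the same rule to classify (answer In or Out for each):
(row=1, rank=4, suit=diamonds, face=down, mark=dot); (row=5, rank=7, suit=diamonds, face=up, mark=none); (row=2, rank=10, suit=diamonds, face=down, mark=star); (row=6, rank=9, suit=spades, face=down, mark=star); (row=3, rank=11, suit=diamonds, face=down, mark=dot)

Out, In, Out, Out, Out

'In' ⟺ face is up.
(row=1, rank=4, suit=diamonds, face=down, mark=dot): face is down, doesn't match → Out.
(row=5, rank=7, suit=diamonds, face=up, mark=none): face is up, satisfies this → In.
(row=2, rank=10, suit=diamonds, face=down, mark=star): face is down, doesn't match → Out.
(row=6, rank=9, suit=spades, face=down, mark=star): face is down, doesn't match → Out.
(row=3, rank=11, suit=diamonds, face=down, mark=dot): face is down, doesn't match → Out.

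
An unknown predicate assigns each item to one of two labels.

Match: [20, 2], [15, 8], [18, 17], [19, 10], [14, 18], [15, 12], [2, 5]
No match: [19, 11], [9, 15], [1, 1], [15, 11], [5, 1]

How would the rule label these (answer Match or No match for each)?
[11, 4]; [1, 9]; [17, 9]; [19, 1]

Match, No match, No match, No match

All 'Match' examples share one property — product is even — and every 'No match' example lacks it.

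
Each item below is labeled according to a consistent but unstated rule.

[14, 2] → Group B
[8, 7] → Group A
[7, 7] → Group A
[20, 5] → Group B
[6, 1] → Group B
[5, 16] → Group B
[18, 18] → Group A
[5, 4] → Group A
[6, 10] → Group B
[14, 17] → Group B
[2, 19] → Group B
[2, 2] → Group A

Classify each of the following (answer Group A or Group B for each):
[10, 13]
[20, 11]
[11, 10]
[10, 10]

Every 'Group A' example satisfies: |first − second| ≤ 1. None of the 'Group B' examples do.
[10, 13]: |10−13| = 3 — lacks this property, so Group B.
[20, 11]: |20−11| = 9 — lacks this property, so Group B.
[11, 10]: |11−10| = 1 — checks out, so Group A.
[10, 10]: |10−10| = 0 — checks out, so Group A.

Group B, Group B, Group A, Group A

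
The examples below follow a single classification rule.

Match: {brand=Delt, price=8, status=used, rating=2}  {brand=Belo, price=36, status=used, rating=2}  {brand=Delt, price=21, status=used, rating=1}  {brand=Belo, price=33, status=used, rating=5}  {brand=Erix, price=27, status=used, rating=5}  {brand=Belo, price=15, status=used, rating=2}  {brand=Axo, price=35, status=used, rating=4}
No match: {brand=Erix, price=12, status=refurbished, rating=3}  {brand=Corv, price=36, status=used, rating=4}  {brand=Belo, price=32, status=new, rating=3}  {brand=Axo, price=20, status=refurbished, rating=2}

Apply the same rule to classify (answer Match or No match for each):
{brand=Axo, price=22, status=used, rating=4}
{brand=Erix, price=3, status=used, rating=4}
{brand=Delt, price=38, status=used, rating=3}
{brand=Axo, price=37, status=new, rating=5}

Match, Match, Match, No match

The pattern is that an item is 'Match' exactly when: brand is not Corv AND status is used.
{brand=Axo, price=22, status=used, rating=4}: brand is Axo, status is used — passes, so Match. {brand=Erix, price=3, status=used, rating=4}: brand is Erix, status is used — passes, so Match. {brand=Delt, price=38, status=used, rating=3}: brand is Delt, status is used — passes, so Match. {brand=Axo, price=37, status=new, rating=5}: brand is Axo, status is new — does not pass, so No match.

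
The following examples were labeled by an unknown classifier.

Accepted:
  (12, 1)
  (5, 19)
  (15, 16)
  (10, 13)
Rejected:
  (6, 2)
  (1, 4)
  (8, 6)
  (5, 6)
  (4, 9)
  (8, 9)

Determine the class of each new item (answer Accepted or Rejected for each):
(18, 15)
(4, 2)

Accepted, Rejected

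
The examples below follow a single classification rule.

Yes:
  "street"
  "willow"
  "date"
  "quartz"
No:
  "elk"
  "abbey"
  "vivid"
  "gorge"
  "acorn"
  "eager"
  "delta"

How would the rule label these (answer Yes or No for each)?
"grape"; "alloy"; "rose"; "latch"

No, No, Yes, No

The rule appears to be: even length.
"grape" → length 5 → No. "alloy" → length 5 → No. "rose" → length 4 → Yes. "latch" → length 5 → No.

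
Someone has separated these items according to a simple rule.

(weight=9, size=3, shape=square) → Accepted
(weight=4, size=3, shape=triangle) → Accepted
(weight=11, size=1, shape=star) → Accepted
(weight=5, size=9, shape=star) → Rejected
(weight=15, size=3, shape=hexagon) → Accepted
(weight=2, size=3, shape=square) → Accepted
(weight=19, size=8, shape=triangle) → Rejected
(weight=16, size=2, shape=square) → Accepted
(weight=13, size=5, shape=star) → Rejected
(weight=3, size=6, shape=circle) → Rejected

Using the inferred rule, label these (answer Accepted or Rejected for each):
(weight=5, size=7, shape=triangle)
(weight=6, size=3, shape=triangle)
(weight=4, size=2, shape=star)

The pattern is that an item is 'Accepted' exactly when: size ≤ 3.
(weight=5, size=7, shape=triangle): Rejected (size = 7). (weight=6, size=3, shape=triangle): Accepted (size = 3). (weight=4, size=2, shape=star): Accepted (size = 2).

Rejected, Accepted, Accepted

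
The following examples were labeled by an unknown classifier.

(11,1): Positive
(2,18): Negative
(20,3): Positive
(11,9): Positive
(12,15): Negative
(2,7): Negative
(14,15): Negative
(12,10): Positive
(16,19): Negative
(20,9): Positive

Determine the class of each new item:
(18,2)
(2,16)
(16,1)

Every 'Positive' example satisfies: first > second. None of the 'Negative' examples do.

Positive, Negative, Positive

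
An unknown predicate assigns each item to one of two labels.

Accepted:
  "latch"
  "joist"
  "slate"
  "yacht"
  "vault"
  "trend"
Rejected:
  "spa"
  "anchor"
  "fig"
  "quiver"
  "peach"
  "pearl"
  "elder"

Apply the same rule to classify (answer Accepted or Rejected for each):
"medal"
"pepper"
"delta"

All 'Accepted' examples share one property — contains 't' — and every 'Rejected' example lacks it.
"medal": no 't' — doesn't qualify, so Rejected. "pepper": no 't' — doesn't qualify, so Rejected. "delta": has 't' — satisfies this, so Accepted.

Rejected, Rejected, Accepted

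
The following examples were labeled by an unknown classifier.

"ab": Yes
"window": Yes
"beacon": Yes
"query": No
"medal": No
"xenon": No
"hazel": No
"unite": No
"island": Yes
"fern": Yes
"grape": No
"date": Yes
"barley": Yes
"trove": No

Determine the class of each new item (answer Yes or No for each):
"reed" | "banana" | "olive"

The simplest hypothesis consistent with all the labels is: even length.
"reed" — length 4, hence Yes. "banana" — length 6, hence Yes. "olive" — length 5, hence No.

Yes, Yes, No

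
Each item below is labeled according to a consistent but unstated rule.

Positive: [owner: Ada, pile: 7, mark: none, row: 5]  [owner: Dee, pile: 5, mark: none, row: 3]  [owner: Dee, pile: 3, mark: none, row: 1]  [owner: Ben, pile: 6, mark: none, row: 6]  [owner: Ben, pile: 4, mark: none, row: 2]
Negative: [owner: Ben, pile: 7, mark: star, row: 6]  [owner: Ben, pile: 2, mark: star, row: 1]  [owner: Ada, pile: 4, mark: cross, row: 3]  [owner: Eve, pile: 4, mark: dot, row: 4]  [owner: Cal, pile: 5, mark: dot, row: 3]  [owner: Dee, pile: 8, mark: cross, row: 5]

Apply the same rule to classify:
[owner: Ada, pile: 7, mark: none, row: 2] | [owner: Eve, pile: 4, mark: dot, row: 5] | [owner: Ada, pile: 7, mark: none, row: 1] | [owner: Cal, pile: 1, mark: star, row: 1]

Positive, Negative, Positive, Negative

The common property of the 'Positive' items is: mark is none. No 'Negative' item has it.
[owner: Ada, pile: 7, mark: none, row: 2] → mark is none → Positive.
[owner: Eve, pile: 4, mark: dot, row: 5] → mark is dot → Negative.
[owner: Ada, pile: 7, mark: none, row: 1] → mark is none → Positive.
[owner: Cal, pile: 1, mark: star, row: 1] → mark is star → Negative.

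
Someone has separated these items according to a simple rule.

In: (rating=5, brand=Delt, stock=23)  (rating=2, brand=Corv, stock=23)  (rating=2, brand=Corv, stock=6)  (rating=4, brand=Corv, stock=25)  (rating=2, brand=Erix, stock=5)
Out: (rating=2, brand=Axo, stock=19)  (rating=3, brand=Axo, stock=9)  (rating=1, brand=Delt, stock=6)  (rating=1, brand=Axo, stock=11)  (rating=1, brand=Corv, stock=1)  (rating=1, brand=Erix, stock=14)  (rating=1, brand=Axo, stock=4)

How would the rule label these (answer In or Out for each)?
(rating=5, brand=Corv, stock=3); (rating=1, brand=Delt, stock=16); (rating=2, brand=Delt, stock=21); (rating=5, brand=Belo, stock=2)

Every 'In' example satisfies: brand is not Axo AND rating ≥ 2. None of the 'Out' examples do.
In: (rating=5, brand=Corv, stock=3), since brand is Corv, rating = 5. Out: (rating=1, brand=Delt, stock=16), since brand is Delt, rating = 1. In: (rating=2, brand=Delt, stock=21), since brand is Delt, rating = 2. In: (rating=5, brand=Belo, stock=2), since brand is Belo, rating = 5.

In, Out, In, In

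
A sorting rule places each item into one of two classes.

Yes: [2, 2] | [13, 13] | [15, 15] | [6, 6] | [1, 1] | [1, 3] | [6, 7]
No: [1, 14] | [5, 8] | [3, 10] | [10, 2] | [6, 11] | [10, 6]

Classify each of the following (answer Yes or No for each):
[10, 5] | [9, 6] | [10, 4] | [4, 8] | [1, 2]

'Yes' ⟺ |first − second| ≤ 2.

No, No, No, No, Yes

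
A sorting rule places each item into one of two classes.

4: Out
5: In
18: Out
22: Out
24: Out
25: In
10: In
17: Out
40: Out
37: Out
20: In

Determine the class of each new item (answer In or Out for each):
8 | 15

Out, In

The distinguishing property — multiple of 5 AND at most 25 — holds for all the 'In' cases and none of the 'Out' cases.
Out: 8, since 8 = 5·1 + 3, 8 ≤ 25.
In: 15, since 15 = 5·3, 15 ≤ 25.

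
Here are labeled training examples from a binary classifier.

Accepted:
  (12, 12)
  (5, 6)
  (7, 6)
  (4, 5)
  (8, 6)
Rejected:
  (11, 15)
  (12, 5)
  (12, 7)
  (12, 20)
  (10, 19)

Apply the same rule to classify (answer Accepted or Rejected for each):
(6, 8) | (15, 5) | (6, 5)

Accepted, Rejected, Accepted

The pattern is that an item is 'Accepted' exactly when: |first − second| ≤ 2.
(6, 8) → |6−8| = 2 → Accepted.
(15, 5) → |15−5| = 10 → Rejected.
(6, 5) → |6−5| = 1 → Accepted.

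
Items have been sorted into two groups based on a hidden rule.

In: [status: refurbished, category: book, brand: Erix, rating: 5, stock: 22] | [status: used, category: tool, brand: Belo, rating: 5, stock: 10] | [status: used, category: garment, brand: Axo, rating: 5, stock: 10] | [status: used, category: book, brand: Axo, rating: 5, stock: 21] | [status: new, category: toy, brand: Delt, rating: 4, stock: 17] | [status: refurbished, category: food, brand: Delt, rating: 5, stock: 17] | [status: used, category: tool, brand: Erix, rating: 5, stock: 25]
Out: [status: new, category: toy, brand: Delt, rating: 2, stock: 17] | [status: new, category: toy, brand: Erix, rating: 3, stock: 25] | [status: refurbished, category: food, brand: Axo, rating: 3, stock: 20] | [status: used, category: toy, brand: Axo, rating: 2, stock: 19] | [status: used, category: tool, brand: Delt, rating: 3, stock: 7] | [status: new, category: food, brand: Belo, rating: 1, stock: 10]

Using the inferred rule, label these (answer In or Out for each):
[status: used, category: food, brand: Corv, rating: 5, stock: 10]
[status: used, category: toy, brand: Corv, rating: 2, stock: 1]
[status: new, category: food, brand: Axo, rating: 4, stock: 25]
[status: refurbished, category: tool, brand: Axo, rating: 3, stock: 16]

All 'In' examples share one property — rating ≥ 4 — and every 'Out' example lacks it.
In: [status: used, category: food, brand: Corv, rating: 5, stock: 10], since rating = 5. Out: [status: used, category: toy, brand: Corv, rating: 2, stock: 1], since rating = 2. In: [status: new, category: food, brand: Axo, rating: 4, stock: 25], since rating = 4. Out: [status: refurbished, category: tool, brand: Axo, rating: 3, stock: 16], since rating = 3.

In, Out, In, Out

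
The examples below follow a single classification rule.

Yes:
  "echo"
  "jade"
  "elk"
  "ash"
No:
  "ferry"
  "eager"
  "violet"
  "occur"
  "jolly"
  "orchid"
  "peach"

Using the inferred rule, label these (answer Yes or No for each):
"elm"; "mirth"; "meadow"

All 'Yes' examples share one property — length ≤ 4 — and every 'No' example lacks it.

Yes, No, No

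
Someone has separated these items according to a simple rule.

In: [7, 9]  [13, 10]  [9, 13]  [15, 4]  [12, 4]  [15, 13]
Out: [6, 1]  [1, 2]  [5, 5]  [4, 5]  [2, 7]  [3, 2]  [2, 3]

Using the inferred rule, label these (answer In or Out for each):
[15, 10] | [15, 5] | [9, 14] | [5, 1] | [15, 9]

One predicate separates the groups cleanly: sum ≥ 16.
[15, 10] — 15+10 = 25, hence In. [15, 5] — 15+5 = 20, hence In. [9, 14] — 9+14 = 23, hence In. [5, 1] — 5+1 = 6, hence Out. [15, 9] — 15+9 = 24, hence In.

In, In, In, Out, In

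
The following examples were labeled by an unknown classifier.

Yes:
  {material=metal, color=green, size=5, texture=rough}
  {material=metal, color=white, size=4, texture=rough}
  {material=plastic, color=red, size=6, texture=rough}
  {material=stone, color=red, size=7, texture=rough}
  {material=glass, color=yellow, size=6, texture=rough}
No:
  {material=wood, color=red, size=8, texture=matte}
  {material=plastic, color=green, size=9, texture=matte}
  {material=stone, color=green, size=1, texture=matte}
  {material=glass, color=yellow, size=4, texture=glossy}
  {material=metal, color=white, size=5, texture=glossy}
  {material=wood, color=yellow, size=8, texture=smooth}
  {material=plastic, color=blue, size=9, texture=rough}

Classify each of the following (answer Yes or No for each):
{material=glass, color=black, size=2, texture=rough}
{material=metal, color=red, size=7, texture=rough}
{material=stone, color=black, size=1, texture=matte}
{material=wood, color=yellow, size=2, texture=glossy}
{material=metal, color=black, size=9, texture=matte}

Yes, Yes, No, No, No

Every 'Yes' example satisfies: texture is rough AND size ≤ 7. None of the 'No' examples do.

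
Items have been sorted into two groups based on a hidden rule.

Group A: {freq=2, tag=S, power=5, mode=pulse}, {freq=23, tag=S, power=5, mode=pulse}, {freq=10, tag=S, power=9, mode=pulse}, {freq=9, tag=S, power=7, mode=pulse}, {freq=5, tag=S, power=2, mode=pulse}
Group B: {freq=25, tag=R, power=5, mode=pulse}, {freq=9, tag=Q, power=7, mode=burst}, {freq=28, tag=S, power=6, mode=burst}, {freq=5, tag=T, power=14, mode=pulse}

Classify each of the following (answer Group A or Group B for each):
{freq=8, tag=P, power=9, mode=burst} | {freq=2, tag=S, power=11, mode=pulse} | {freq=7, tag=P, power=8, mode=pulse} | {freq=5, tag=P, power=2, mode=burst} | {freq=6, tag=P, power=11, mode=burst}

Group B, Group A, Group B, Group B, Group B

All 'Group A' examples share one property — tag is S AND mode is pulse — and every 'Group B' example lacks it.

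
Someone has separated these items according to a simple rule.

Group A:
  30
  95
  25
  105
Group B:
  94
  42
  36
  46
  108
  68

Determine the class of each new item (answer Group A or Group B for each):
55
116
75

One predicate separates the groups cleanly: multiple of 5.

Group A, Group B, Group A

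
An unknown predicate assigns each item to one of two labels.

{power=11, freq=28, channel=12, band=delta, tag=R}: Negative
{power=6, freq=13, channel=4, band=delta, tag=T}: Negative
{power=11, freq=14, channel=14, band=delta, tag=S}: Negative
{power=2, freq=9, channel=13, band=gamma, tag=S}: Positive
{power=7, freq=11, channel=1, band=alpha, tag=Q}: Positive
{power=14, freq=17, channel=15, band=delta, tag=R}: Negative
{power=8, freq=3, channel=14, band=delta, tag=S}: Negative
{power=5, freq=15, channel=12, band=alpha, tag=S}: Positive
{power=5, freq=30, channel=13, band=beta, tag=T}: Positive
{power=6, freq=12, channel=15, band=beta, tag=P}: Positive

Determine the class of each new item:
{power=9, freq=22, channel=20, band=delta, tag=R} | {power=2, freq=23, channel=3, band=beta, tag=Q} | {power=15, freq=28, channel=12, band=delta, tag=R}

Looking at the examples, the only property every 'Positive' case has and every 'Negative' case lacks is: band is not delta.

Negative, Positive, Negative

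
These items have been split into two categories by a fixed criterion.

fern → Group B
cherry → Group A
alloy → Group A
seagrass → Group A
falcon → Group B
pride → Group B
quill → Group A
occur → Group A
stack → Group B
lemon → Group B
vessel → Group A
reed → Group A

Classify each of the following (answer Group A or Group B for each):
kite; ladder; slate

Group B, Group A, Group B

One predicate separates the groups cleanly: has a double letter.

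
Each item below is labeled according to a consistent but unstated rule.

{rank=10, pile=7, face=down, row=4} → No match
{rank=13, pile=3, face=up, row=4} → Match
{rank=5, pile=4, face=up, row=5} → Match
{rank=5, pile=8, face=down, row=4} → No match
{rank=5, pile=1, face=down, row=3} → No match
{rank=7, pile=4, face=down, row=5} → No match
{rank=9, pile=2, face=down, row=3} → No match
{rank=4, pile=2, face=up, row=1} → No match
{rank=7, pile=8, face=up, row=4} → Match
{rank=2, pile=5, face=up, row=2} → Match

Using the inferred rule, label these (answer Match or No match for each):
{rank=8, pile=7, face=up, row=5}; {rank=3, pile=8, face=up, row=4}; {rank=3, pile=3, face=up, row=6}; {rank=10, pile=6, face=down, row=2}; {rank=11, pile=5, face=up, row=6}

The simplest hypothesis consistent with all the labels is: face is up AND row ≥ 2.
Match: {rank=8, pile=7, face=up, row=5}, since face is up, row = 5. Match: {rank=3, pile=8, face=up, row=4}, since face is up, row = 4. Match: {rank=3, pile=3, face=up, row=6}, since face is up, row = 6. No match: {rank=10, pile=6, face=down, row=2}, since face is down, row = 2. Match: {rank=11, pile=5, face=up, row=6}, since face is up, row = 6.

Match, Match, Match, No match, Match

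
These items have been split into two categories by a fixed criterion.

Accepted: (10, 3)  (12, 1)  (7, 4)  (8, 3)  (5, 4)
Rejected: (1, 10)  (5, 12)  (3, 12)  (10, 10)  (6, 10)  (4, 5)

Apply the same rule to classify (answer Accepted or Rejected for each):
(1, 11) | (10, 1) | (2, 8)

The distinguishing property — first > second — holds for all the 'Accepted' cases and none of the 'Rejected' cases.
(1, 11): Rejected (1 < 11). (10, 1): Accepted (10 > 1). (2, 8): Rejected (2 < 8).

Rejected, Accepted, Rejected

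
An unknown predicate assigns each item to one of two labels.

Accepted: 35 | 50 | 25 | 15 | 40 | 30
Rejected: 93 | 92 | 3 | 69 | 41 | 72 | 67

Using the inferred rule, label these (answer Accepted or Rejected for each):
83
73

Rejected, Rejected

The classifier is using: multiple of 5.
Rejected: 83, since 83 = 5·16 + 3.
Rejected: 73, since 73 = 5·14 + 3.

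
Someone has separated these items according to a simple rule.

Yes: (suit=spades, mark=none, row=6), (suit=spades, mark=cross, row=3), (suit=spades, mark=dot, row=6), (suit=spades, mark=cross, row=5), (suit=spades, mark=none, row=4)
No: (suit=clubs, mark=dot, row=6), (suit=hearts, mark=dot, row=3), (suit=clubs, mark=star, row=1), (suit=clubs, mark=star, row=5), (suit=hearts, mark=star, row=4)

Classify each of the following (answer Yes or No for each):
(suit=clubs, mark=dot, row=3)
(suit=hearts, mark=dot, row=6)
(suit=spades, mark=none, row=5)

Rule: suit is spades. This holds for each 'Yes' example and fails for each 'No' one.
(suit=clubs, mark=dot, row=3) — suit is clubs, hence No. (suit=hearts, mark=dot, row=6) — suit is hearts, hence No. (suit=spades, mark=none, row=5) — suit is spades, hence Yes.

No, No, Yes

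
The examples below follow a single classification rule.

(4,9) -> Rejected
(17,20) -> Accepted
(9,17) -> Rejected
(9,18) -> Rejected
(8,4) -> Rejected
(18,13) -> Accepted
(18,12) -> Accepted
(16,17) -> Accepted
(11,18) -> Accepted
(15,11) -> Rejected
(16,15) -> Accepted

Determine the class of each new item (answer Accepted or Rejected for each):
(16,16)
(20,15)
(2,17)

All 'Accepted' examples share one property — sum ≥ 29 — and every 'Rejected' example lacks it.
Accepted: (16,16), since 16+16 = 32. Accepted: (20,15), since 20+15 = 35. Rejected: (2,17), since 2+17 = 19.

Accepted, Accepted, Rejected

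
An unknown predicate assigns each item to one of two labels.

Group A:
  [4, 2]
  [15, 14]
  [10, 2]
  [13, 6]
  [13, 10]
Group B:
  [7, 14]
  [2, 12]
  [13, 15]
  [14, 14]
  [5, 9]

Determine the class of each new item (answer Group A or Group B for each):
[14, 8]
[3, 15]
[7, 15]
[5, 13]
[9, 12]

One predicate separates the groups cleanly: first > second.
Group A: [14, 8], since 14 > 8.
Group B: [3, 15], since 3 < 15.
Group B: [7, 15], since 7 < 15.
Group B: [5, 13], since 5 < 13.
Group B: [9, 12], since 9 < 12.

Group A, Group B, Group B, Group B, Group B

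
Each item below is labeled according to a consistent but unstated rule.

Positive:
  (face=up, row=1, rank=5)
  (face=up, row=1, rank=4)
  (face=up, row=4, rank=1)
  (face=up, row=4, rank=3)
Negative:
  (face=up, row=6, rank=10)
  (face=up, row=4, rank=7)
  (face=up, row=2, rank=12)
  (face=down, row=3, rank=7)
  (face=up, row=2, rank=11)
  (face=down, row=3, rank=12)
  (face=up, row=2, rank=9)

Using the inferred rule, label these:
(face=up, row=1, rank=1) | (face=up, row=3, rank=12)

Every 'Positive' example satisfies: rank ≤ 5. None of the 'Negative' examples do.
(face=up, row=1, rank=1): rank = 1, fits → Positive.
(face=up, row=3, rank=12): rank = 12, does not fit → Negative.

Positive, Negative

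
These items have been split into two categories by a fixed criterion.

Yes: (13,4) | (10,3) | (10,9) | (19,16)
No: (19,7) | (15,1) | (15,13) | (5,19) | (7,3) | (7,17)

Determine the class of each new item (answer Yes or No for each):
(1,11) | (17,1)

The classifier is using: sum is odd.

No, No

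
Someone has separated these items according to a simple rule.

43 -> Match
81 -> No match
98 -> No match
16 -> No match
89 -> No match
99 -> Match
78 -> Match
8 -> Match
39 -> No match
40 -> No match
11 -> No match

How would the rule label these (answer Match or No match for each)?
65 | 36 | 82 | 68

No match, Match, No match, No match

Looking at the examples, the only property every 'Match' case has and every 'No match' case lacks is: ≡ 1 (mod 7).
65: 65 mod 7 = 2 — fails the rule, so No match.
36: 36 mod 7 = 1 — meets the rule, so Match.
82: 82 mod 7 = 5 — fails the rule, so No match.
68: 68 mod 7 = 5 — fails the rule, so No match.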